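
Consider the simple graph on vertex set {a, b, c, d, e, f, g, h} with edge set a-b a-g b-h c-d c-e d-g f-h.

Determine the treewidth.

1

A width-1 tree decomposition is:
Bags: B1 = {f, h}  B2 = {b, h}  B3 = {a, b}  B4 = {a, g}  B5 = {d, g}  B6 = {c, d}  B7 = {c, e}
Tree: B1–B2, B2–B3, B3–B4, B4–B5, B5–B6, B6–B7
Each bag holds 2 vertices, so the decomposition has width 1, which upper-bounds the treewidth. Any graph with an edge has treewidth ≥ 1, and G has the edge f–h. Combining the bounds, tw(G) = 1.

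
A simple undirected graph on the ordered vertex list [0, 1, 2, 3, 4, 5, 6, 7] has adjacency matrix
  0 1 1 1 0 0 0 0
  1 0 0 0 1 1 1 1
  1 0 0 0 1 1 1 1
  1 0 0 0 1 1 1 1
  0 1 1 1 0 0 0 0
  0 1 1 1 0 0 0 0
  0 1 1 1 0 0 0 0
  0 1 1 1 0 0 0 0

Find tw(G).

3

A width-3 tree decomposition is:
Bags: B1 = {0, 1, 2, 3}  B2 = {1, 2, 3, 7}  B3 = {1, 2, 3, 6}  B4 = {1, 2, 3, 5}  B5 = {1, 2, 3, 4}
Tree: B1–B2, B2–B3, B3–B4, B4–B5
Each bag holds 4 vertices, so the decomposition has width 3, which upper-bounds the treewidth. For the lower bound: the 4 vertex sets {0,2}, {1,7}, {3}, {6} are disjoint, each induces a connected subgraph, and every pair is joined by at least one edge of G. Contracting each set to a single vertex therefore yields K_{4} as a minor, and since treewidth is minor-monotone, tw(G) ≥ tw(K_{4}) = 3. The upper and lower bounds meet at 3, so that is the treewidth.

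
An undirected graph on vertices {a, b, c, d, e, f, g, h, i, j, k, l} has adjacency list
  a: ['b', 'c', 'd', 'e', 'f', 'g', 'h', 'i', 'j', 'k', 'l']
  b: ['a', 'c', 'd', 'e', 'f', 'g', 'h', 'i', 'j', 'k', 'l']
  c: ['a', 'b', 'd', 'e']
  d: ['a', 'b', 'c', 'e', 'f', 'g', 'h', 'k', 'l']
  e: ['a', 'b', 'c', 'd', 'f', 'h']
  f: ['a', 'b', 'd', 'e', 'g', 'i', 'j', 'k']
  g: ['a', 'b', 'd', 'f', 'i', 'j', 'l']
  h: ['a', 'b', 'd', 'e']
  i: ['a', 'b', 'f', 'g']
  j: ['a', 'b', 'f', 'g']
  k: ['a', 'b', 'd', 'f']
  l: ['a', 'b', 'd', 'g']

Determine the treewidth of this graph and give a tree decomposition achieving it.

Treewidth 4.
One optimal decomposition is:
Bags: B1 = {a, b, d, e, f}  B2 = {a, b, d, e, h}  B3 = {a, b, d, f, g}  B4 = {a, b, c, d, e}  B5 = {a, b, f, g, i}  B6 = {a, b, d, g, l}  B7 = {a, b, d, f, k}  B8 = {a, b, f, g, j}
Tree: B1–B2, B1–B3, B1–B4, B3–B5, B3–B6, B3–B7, B3–B8

Each bag holds 5 vertices, so the decomposition has width 4, which upper-bounds the treewidth. For the lower bound, the 5 vertices {a, b, d, e, h} are pairwise adjacent, and any tree decomposition puts a clique entirely inside one bag — forcing width ≥ 4. Therefore the treewidth is 4.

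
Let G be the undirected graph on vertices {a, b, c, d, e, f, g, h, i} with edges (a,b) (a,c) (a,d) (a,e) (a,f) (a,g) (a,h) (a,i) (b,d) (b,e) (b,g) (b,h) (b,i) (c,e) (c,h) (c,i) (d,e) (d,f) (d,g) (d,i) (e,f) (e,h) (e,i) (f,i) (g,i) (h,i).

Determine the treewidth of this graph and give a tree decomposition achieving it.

Treewidth 4.
Bags: B1 = {a, b, e, h, i}  B2 = {a, b, d, e, i}  B3 = {a, c, e, h, i}  B4 = {a, b, d, g, i}  B5 = {a, d, e, f, i}
Tree: B1–B2, B1–B3, B2–B4, B2–B5

Each bag holds 5 vertices, so the decomposition has width 4, which upper-bounds the treewidth. On the other hand G contains the 5-clique {a, b, d, g, i}. A clique must lie in a single bag of any decomposition, so no decomposition can have width below 4. The upper and lower bounds meet at 4, so that is the treewidth.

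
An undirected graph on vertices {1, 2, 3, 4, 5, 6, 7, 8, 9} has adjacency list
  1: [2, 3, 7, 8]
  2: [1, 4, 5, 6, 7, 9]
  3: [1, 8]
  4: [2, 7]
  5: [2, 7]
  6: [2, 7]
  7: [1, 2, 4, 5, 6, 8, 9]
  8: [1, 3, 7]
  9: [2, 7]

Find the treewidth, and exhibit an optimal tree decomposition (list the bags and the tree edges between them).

Every bag has size at most 3, so the width is 3 − 1 = 2 and tw(G) ≤ 2. For the lower bound, the 3 vertices {1, 3, 8} are pairwise adjacent, and any tree decomposition puts a clique entirely inside one bag — forcing width ≥ 2. The upper and lower bounds meet at 2, so that is the treewidth.

Treewidth 2.
One such decomposition:
Bags: B1 = {1, 7, 8}  B2 = {1, 2, 7}  B3 = {2, 5, 7}  B4 = {1, 3, 8}  B5 = {2, 7, 9}  B6 = {2, 6, 7}  B7 = {2, 4, 7}
Tree: B1–B2, B2–B3, B1–B4, B3–B5, B2–B6, B2–B7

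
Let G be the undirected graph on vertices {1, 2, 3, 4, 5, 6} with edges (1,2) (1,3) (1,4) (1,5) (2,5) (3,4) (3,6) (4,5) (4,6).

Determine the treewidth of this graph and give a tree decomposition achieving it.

Every bag has size at most 3, so the width is 3 − 1 = 2 and tw(G) ≤ 2. On the other hand G contains the 3-clique {1, 2, 5}. A clique must lie in a single bag of any decomposition, so no decomposition can have width below 2. Combining the bounds, tw(G) = 2.

Treewidth 2.
One optimal decomposition is:
Bags: B1 = {1, 3, 4}  B2 = {1, 4, 5}  B3 = {3, 4, 6}  B4 = {1, 2, 5}
Tree: B1–B2, B1–B3, B2–B4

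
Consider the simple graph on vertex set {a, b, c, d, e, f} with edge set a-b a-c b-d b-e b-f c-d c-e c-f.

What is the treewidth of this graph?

A width-2 tree decomposition is:
Bags: B1 = {b, c, d}  B2 = {b, c, f}  B3 = {b, c, e}  B4 = {a, b, c}
Tree: B1–B2, B2–B3, B3–B4
The largest bag has 3 vertices, giving width 2; this decomposition certifies tw(G) ≤ 2. Since b–d–c–f–b is a cycle in G, G is not acyclic. Forests are exactly the graphs of treewidth ≤ 1, so tw(G) ≥ 2. Therefore the treewidth is 2.

2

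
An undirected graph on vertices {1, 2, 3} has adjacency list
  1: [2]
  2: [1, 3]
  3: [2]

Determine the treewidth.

A width-1 tree decomposition is:
Bags: B1 = {2, 3}  B2 = {1, 2}
Tree: B1–B2
The largest bag has 2 vertices, giving width 1; this decomposition certifies tw(G) ≤ 1. Since G has at least one edge (e.g. 3–2), it is not an edgeless graph, so tw(G) ≥ 1. Therefore the treewidth is 1.

1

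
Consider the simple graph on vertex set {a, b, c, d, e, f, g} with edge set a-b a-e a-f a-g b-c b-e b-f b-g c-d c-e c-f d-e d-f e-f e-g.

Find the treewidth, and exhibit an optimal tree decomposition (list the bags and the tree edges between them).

The largest bag has 4 vertices, giving width 3; this decomposition certifies tw(G) ≤ 3. Conversely, {a, b, e, g} is a clique of size 4, and the vertices of any clique must share a bag in every tree decomposition; so some bag has ≥ 4 vertices and tw(G) ≥ 3. The upper and lower bounds meet at 3, so that is the treewidth.

Treewidth 3.
One optimal decomposition is:
Bags: B1 = {c, d, e, f}  B2 = {b, c, e, f}  B3 = {a, b, e, f}  B4 = {a, b, e, g}
Tree: B1–B2, B2–B3, B3–B4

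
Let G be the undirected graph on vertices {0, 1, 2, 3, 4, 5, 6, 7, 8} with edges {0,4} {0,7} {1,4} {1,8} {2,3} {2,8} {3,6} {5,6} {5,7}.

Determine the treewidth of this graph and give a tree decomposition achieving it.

The largest bag has 3 vertices, giving width 2; this decomposition certifies tw(G) ≤ 2. The edges 5–7–0–4–1–8–2–3–6–5 form a cycle, so G is not a tree and its treewidth is at least 2. Therefore the treewidth is 2.

Treewidth 2.
Bags: B1 = {0, 5, 7}  B2 = {0, 4, 5}  B3 = {1, 4, 5}  B4 = {1, 5, 8}  B5 = {2, 5, 8}  B6 = {2, 3, 5}  B7 = {3, 5, 6}
Tree: B1–B2, B2–B3, B3–B4, B4–B5, B5–B6, B6–B7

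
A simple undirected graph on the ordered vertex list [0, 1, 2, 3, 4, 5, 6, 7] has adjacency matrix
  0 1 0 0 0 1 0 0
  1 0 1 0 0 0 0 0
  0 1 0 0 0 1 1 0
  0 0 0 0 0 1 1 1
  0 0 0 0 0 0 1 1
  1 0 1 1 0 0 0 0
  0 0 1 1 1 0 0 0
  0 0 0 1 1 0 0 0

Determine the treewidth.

A width-2 tree decomposition is:
Bags: B1 = {0, 1, 5}  B2 = {1, 2, 5}  B3 = {2, 3, 5}  B4 = {2, 3, 6}  B5 = {3, 6, 7}  B6 = {4, 6, 7}
Tree: B1–B2, B2–B3, B3–B4, B4–B5, B5–B6
The largest bag has 3 vertices, giving width 2; this decomposition certifies tw(G) ≤ 2. The edges 0–1–2–5–0 form a cycle, so G is not a tree and its treewidth is at least 2. Combining the bounds, tw(G) = 2.

2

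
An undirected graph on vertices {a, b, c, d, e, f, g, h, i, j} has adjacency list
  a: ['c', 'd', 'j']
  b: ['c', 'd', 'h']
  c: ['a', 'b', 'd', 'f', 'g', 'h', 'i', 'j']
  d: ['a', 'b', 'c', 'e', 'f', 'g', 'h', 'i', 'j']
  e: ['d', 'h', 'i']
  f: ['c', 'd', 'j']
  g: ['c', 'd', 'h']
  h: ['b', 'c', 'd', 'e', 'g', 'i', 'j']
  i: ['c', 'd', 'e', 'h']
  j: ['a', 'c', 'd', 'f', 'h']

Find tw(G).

3

A width-3 tree decomposition is:
Bags: B1 = {b, c, d, h}  B2 = {c, d, g, h}  B3 = {c, d, h, j}  B4 = {c, d, h, i}  B5 = {d, e, h, i}  B6 = {a, c, d, j}  B7 = {c, d, f, j}
Tree: B1–B2, B1–B3, B1–B4, B4–B5, B3–B6, B6–B7
Every bag has size at most 4, so the width is 4 − 1 = 3 and tw(G) ≤ 3. Conversely, {d, e, h, i} is a clique of size 4, and the vertices of any clique must share a bag in every tree decomposition; so some bag has ≥ 4 vertices and tw(G) ≥ 3. The upper and lower bounds meet at 3, so that is the treewidth.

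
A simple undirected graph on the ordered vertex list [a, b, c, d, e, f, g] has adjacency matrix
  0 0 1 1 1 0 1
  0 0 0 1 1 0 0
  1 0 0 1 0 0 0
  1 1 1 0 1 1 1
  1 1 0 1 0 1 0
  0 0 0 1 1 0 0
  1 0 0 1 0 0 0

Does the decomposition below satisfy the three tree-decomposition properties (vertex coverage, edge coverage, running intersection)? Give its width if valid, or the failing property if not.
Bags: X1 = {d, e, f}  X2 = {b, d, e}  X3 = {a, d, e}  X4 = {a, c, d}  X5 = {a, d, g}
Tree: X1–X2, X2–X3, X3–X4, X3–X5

Vertex coverage: the bags together contain {a, b, c, d, e, f, g}, the full vertex set. Edge coverage: each edge of G has both endpoints in at least one bag. Running intersection: for every vertex, the bags containing it form a connected subtree. All three properties hold, so this is a valid tree decomposition of width max|bag| − 1 = 2, and hence tw(G) ≤ 2.

Yes; width 2.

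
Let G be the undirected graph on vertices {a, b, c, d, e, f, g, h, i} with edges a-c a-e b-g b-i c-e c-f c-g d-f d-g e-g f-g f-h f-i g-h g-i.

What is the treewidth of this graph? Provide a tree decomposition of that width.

Each bag holds 3 vertices, so the decomposition has width 2, which upper-bounds the treewidth. For the lower bound, the 3 vertices {c, e, g} are pairwise adjacent, and any tree decomposition puts a clique entirely inside one bag — forcing width ≥ 2. Hence tw(G) = 2 exactly.

Treewidth 2.
One optimal decomposition is:
Bags: B1 = {c, f, g}  B2 = {c, e, g}  B3 = {a, c, e}  B4 = {d, f, g}  B5 = {f, g, h}  B6 = {f, g, i}  B7 = {b, g, i}
Tree: B1–B2, B2–B3, B1–B4, B4–B5, B1–B6, B6–B7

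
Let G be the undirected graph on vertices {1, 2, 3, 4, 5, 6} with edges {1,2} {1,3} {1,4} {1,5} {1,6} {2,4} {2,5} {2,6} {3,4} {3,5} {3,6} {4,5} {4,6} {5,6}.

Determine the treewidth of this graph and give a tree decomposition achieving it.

Every bag has size at most 5, so the width is 5 − 1 = 4 and tw(G) ≤ 4. For the lower bound, the 5 vertices {1, 2, 4, 5, 6} are pairwise adjacent, and any tree decomposition puts a clique entirely inside one bag — forcing width ≥ 4. Combining the bounds, tw(G) = 4.

Treewidth 4.
One optimal decomposition is:
Bags: B1 = {1, 3, 4, 5, 6}  B2 = {1, 2, 4, 5, 6}
Tree: B1–B2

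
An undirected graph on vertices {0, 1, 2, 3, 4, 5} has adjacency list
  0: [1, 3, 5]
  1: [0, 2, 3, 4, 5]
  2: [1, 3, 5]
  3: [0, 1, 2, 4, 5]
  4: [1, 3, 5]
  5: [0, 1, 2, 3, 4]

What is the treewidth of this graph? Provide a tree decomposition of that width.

Treewidth 3.
One optimal decomposition is:
Bags: B1 = {0, 1, 3, 5}  B2 = {1, 3, 4, 5}  B3 = {1, 2, 3, 5}
Tree: B1–B2, B1–B3

The largest bag has 4 vertices, giving width 3; this decomposition certifies tw(G) ≤ 3. On the other hand G contains the 4-clique {0, 1, 3, 5}. A clique must lie in a single bag of any decomposition, so no decomposition can have width below 3. The upper and lower bounds meet at 3, so that is the treewidth.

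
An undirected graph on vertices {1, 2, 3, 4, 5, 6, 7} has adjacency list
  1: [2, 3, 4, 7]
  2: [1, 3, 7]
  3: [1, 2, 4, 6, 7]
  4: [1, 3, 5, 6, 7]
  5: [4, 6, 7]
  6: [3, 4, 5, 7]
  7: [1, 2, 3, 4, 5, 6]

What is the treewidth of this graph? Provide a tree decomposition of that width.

Treewidth 3.
One optimal decomposition is:
Bags: B1 = {4, 5, 6, 7}  B2 = {3, 4, 6, 7}  B3 = {1, 3, 4, 7}  B4 = {1, 2, 3, 7}
Tree: B1–B2, B2–B3, B3–B4

Every bag has size at most 4, so the width is 4 − 1 = 3 and tw(G) ≤ 3. On the other hand G contains the 4-clique {1, 2, 3, 7}. A clique must lie in a single bag of any decomposition, so no decomposition can have width below 3. Therefore the treewidth is 3.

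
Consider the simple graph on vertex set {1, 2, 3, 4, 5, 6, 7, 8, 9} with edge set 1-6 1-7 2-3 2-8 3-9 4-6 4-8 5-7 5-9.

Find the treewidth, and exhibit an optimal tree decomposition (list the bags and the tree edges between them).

Every bag has size at most 3, so the width is 3 − 1 = 2 and tw(G) ≤ 2. Since 5–9–3–2–8–4–6–1–7–5 is a cycle in G, G is not acyclic. Forests are exactly the graphs of treewidth ≤ 1, so tw(G) ≥ 2. Combining the bounds, tw(G) = 2.

Treewidth 2.
Bags: B1 = {3, 5, 9}  B2 = {2, 3, 5}  B3 = {2, 5, 8}  B4 = {4, 5, 8}  B5 = {4, 5, 6}  B6 = {1, 5, 6}  B7 = {1, 5, 7}
Tree: B1–B2, B2–B3, B3–B4, B4–B5, B5–B6, B6–B7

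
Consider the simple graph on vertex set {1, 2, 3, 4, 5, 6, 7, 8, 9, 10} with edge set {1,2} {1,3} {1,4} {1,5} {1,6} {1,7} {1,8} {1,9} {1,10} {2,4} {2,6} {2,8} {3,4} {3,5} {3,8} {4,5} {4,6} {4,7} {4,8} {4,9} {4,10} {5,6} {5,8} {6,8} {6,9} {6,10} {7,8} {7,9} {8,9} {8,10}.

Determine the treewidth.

4

A width-4 tree decomposition is:
Bags: B1 = {1, 4, 5, 6, 8}  B2 = {1, 3, 4, 5, 8}  B3 = {1, 2, 4, 6, 8}  B4 = {1, 4, 6, 8, 9}  B5 = {1, 4, 6, 8, 10}  B6 = {1, 4, 7, 8, 9}
Tree: B1–B2, B1–B3, B1–B4, B1–B5, B4–B6
The largest bag has 5 vertices, giving width 4; this decomposition certifies tw(G) ≤ 4. For the lower bound, the 5 vertices {1, 3, 4, 5, 8} are pairwise adjacent, and any tree decomposition puts a clique entirely inside one bag — forcing width ≥ 4. The upper and lower bounds meet at 4, so that is the treewidth.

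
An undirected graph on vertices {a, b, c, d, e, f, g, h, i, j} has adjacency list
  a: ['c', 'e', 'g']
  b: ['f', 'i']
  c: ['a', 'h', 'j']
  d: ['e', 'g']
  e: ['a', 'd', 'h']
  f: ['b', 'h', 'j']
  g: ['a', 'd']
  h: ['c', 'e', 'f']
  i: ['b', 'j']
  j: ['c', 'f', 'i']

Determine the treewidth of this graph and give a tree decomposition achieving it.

Treewidth 2.
One optimal decomposition is:
Bags: B1 = {d, e, g}  B2 = {a, e, g}  B3 = {a, e, h}  B4 = {a, c, h}  B5 = {c, f, h}  B6 = {c, f, j}  B7 = {b, f, j}  B8 = {b, i, j}
Tree: B1–B2, B2–B3, B3–B4, B4–B5, B5–B6, B6–B7, B7–B8

The largest bag has 3 vertices, giving width 2; this decomposition certifies tw(G) ≤ 2. For the lower bound, G contains the cycle d–g–a–e–d, so G is not a forest; only forests have treewidth ≤ 1, hence tw(G) ≥ 2. Combining the bounds, tw(G) = 2.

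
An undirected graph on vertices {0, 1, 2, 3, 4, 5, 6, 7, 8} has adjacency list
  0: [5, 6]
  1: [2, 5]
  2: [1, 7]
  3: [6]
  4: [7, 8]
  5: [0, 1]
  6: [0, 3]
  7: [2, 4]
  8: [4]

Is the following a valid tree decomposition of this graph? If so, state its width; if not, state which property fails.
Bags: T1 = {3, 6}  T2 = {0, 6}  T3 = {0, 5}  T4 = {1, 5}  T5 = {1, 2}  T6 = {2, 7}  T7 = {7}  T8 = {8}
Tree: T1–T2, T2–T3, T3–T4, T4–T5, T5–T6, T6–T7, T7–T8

A tree decomposition must satisfy three properties: every vertex lies in some bag; for every edge, both endpoints lie together in some bag; and for every vertex, the bags containing it form a connected subtree. Here vertex 4 appears in no bag, so the decomposition is invalid.

No — vertex 4 appears in no bag.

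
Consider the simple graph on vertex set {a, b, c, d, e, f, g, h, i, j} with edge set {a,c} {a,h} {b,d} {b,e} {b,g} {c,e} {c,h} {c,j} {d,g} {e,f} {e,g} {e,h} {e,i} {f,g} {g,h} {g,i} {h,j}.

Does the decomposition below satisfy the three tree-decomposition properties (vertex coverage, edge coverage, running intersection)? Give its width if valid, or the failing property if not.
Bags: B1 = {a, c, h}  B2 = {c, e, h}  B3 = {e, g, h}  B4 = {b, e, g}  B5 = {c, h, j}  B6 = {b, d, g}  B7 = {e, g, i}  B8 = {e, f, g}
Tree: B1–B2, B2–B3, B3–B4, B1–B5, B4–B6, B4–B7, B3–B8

Yes; width 2.

Every vertex of G appears in some bag (union = {a, b, c, d, e, f, g, h, i, j}); every edge is covered by a bag; and for each vertex v the set of bags containing v is connected in the bag tree. The decomposition is therefore valid. The largest bag has 3 vertices, so the width is 2.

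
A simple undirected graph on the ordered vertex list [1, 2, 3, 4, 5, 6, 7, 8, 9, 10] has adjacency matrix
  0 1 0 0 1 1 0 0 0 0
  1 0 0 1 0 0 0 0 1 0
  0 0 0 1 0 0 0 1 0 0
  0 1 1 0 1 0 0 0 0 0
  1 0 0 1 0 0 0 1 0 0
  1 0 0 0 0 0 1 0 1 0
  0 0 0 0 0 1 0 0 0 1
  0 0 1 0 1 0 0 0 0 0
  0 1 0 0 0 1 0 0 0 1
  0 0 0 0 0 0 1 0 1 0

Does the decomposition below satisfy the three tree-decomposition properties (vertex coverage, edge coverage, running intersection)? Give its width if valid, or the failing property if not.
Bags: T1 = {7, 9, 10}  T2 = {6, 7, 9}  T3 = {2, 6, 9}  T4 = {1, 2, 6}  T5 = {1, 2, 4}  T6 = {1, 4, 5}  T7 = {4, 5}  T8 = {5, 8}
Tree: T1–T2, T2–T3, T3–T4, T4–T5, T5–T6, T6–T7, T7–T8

No — vertex 3 appears in no bag.

A tree decomposition must satisfy three properties: every vertex lies in some bag; for every edge, both endpoints lie together in some bag; and for every vertex, the bags containing it form a connected subtree. Here vertex 3 appears in no bag, so the decomposition is invalid.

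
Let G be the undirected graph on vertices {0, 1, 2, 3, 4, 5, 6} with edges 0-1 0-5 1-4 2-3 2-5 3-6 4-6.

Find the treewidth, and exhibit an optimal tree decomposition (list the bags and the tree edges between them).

Every bag has size at most 3, so the width is 3 − 1 = 2 and tw(G) ≤ 2. The edges 5–2–3–6–4–1–0–5 form a cycle, so G is not a tree and its treewidth is at least 2. Hence tw(G) = 2 exactly.

Treewidth 2.
Bags: B1 = {2, 3, 5}  B2 = {3, 5, 6}  B3 = {4, 5, 6}  B4 = {1, 4, 5}  B5 = {0, 1, 5}
Tree: B1–B2, B2–B3, B3–B4, B4–B5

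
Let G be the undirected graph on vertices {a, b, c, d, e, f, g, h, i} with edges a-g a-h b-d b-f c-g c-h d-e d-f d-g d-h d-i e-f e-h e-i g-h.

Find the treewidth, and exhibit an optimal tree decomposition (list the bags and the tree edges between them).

The largest bag has 3 vertices, giving width 2; this decomposition certifies tw(G) ≤ 2. For the lower bound, the 3 vertices {d, g, h} are pairwise adjacent, and any tree decomposition puts a clique entirely inside one bag — forcing width ≥ 2. Therefore the treewidth is 2.

Treewidth 2.
Bags: B1 = {d, g, h}  B2 = {d, e, h}  B3 = {d, e, f}  B4 = {c, g, h}  B5 = {b, d, f}  B6 = {d, e, i}  B7 = {a, g, h}
Tree: B1–B2, B2–B3, B1–B4, B3–B5, B2–B6, B1–B7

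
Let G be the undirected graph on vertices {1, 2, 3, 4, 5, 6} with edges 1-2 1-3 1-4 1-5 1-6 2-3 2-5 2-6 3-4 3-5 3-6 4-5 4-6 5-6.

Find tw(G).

A width-4 tree decomposition is:
Bags: B1 = {1, 3, 4, 5, 6}  B2 = {1, 2, 3, 5, 6}
Tree: B1–B2
Every bag has size at most 5, so the width is 5 − 1 = 4 and tw(G) ≤ 4. Conversely, {1, 2, 3, 5, 6} is a clique of size 5, and the vertices of any clique must share a bag in every tree decomposition; so some bag has ≥ 5 vertices and tw(G) ≥ 4. Hence tw(G) = 4 exactly.

4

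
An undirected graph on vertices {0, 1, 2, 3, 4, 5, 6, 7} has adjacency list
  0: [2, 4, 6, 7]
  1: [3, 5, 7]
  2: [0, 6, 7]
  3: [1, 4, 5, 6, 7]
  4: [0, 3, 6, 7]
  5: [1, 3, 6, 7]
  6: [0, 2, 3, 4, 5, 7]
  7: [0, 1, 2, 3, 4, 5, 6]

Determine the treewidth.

A width-3 tree decomposition is:
Bags: B1 = {3, 4, 6, 7}  B2 = {0, 4, 6, 7}  B3 = {3, 5, 6, 7}  B4 = {1, 3, 5, 7}  B5 = {0, 2, 6, 7}
Tree: B1–B2, B1–B3, B3–B4, B2–B5
Every bag has size at most 4, so the width is 4 − 1 = 3 and tw(G) ≤ 3. On the other hand G contains the 4-clique {1, 3, 5, 7}. A clique must lie in a single bag of any decomposition, so no decomposition can have width below 3. The upper and lower bounds meet at 3, so that is the treewidth.

3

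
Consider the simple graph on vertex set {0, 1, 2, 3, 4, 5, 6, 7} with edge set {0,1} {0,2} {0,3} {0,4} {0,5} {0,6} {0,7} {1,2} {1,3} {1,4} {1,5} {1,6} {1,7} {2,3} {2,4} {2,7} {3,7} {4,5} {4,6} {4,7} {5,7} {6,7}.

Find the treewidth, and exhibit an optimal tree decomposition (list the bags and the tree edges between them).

Treewidth 4.
Bags: B1 = {0, 1, 2, 4, 7}  B2 = {0, 1, 4, 6, 7}  B3 = {0, 1, 4, 5, 7}  B4 = {0, 1, 2, 3, 7}
Tree: B1–B2, B1–B3, B1–B4

The largest bag has 5 vertices, giving width 4; this decomposition certifies tw(G) ≤ 4. Conversely, {0, 1, 2, 3, 7} is a clique of size 5, and the vertices of any clique must share a bag in every tree decomposition; so some bag has ≥ 5 vertices and tw(G) ≥ 4. Therefore the treewidth is 4.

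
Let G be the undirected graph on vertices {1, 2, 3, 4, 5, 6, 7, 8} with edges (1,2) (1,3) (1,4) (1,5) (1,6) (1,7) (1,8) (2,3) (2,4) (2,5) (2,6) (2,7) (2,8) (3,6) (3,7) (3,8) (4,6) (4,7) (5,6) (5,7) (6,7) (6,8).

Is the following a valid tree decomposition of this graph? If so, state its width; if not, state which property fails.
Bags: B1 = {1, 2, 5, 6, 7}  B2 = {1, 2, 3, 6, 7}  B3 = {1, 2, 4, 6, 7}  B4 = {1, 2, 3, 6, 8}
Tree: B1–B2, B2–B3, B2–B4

Checking the three conditions: (i) the bags cover all of {1, 2, 3, 4, 5, 6, 7, 8}; (ii) for each edge, some bag contains both endpoints; (iii) the bags containing any fixed vertex form a subtree. All hold, so the decomposition is valid with width 5 − 1 = 4.

Yes; width 4.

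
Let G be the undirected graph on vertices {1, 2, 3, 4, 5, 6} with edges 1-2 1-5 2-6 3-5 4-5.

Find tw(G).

1

A width-1 tree decomposition is:
Bags: B1 = {3, 5}  B2 = {1, 5}  B3 = {1, 2}  B4 = {2, 6}  B5 = {4, 5}
Tree: B1–B2, B2–B3, B3–B4, B2–B5
Each bag holds 2 vertices, so the decomposition has width 1, which upper-bounds the treewidth. Since G has at least one edge (e.g. 3–5), it is not an edgeless graph, so tw(G) ≥ 1. The upper and lower bounds meet at 1, so that is the treewidth.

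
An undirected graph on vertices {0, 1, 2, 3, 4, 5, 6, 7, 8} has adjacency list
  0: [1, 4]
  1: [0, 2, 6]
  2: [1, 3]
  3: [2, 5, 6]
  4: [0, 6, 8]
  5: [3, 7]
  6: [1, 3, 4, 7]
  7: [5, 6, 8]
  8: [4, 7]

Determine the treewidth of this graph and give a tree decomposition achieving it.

Treewidth 3.
One such decomposition:
Bags: B1 = {2, 3, 5, 7}  B2 = {2, 3, 6, 7}  B3 = {1, 2, 6, 7}  B4 = {1, 6, 7, 8}  B5 = {1, 4, 6, 8}  B6 = {0, 1, 4, 8}
Tree: B1–B2, B2–B3, B3–B4, B4–B5, B5–B6

Each bag holds 4 vertices, so the decomposition has width 3, which upper-bounds the treewidth. For the lower bound: the 4 vertex sets {2,3,5}, {7}, {6}, {0,1,4,8} are disjoint, each induces a connected subgraph, and every pair is joined by at least one edge of G. Contracting each set to a single vertex therefore yields K_{4} as a minor, and since treewidth is minor-monotone, tw(G) ≥ tw(K_{4}) = 3. Therefore the treewidth is 3.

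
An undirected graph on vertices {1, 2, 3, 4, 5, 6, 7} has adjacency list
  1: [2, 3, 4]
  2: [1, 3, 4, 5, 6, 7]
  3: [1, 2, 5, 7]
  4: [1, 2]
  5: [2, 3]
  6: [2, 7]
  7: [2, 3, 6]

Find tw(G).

A width-2 tree decomposition is:
Bags: B1 = {2, 3, 5}  B2 = {2, 3, 7}  B3 = {1, 2, 3}  B4 = {2, 6, 7}  B5 = {1, 2, 4}
Tree: B1–B2, B2–B3, B2–B4, B3–B5
Every bag has size at most 3, so the width is 3 − 1 = 2 and tw(G) ≤ 2. Conversely, {1, 2, 3} is a clique of size 3, and the vertices of any clique must share a bag in every tree decomposition; so some bag has ≥ 3 vertices and tw(G) ≥ 2. Combining the bounds, tw(G) = 2.

2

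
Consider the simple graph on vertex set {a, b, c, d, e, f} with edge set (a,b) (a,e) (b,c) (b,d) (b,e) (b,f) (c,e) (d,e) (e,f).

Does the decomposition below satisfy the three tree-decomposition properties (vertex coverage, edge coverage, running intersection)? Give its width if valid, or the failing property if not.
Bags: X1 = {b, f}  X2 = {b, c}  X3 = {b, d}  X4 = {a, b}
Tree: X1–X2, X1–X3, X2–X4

No — vertex e appears in no bag.

A tree decomposition must satisfy three properties: every vertex lies in some bag; for every edge, both endpoints lie together in some bag; and for every vertex, the bags containing it form a connected subtree. Here vertex e appears in no bag, so the decomposition is invalid.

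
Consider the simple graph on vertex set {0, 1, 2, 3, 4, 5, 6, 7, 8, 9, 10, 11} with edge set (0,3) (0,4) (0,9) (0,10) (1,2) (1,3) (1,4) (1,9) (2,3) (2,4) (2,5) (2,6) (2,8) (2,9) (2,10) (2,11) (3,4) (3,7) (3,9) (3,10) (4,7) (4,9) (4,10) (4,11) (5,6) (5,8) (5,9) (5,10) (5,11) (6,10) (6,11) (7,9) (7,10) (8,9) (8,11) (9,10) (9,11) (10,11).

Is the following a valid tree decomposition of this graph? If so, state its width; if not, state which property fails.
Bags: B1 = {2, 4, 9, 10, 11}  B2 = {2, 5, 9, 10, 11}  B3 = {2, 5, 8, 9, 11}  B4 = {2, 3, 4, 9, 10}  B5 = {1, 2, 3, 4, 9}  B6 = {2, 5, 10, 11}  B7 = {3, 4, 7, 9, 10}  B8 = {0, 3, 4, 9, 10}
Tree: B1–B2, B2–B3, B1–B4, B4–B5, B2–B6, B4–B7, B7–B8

No — vertex 6 appears in no bag.

A tree decomposition must satisfy three properties: every vertex lies in some bag; for every edge, both endpoints lie together in some bag; and for every vertex, the bags containing it form a connected subtree. Here vertex 6 appears in no bag, so the decomposition is invalid.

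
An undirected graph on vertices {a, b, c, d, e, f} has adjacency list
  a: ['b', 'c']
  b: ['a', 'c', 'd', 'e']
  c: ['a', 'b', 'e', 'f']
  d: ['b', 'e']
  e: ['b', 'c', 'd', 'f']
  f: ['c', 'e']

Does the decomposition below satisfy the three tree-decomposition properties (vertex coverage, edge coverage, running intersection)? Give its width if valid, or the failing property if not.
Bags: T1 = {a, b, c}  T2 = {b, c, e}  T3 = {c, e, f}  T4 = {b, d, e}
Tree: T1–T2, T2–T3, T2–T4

Yes; width 2.

Every vertex of G appears in some bag (union = {a, b, c, d, e, f}); every edge is covered by a bag; and for each vertex v the set of bags containing v is connected in the bag tree. The decomposition is therefore valid. The largest bag has 3 vertices, so the width is 2.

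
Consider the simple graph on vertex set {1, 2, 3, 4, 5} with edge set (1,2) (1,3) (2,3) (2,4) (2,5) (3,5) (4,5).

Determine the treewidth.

A width-2 tree decomposition is:
Bags: B1 = {2, 3, 5}  B2 = {2, 4, 5}  B3 = {1, 2, 3}
Tree: B1–B2, B1–B3
Each bag holds 3 vertices, so the decomposition has width 2, which upper-bounds the treewidth. For the lower bound, the 3 vertices {1, 2, 3} are pairwise adjacent, and any tree decomposition puts a clique entirely inside one bag — forcing width ≥ 2. Combining the bounds, tw(G) = 2.

2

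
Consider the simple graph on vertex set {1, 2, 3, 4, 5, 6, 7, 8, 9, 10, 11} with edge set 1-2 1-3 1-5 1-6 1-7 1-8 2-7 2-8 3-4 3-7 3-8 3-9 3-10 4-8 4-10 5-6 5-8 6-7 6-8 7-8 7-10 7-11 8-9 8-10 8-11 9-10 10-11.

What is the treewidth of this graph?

A width-3 tree decomposition is:
Bags: B1 = {1, 2, 7, 8}  B2 = {1, 6, 7, 8}  B3 = {1, 3, 7, 8}  B4 = {3, 7, 8, 10}  B5 = {1, 5, 6, 8}  B6 = {3, 8, 9, 10}  B7 = {3, 4, 8, 10}  B8 = {7, 8, 10, 11}
Tree: B1–B2, B2–B3, B3–B4, B2–B5, B4–B6, B6–B7, B4–B8
Every bag has size at most 4, so the width is 4 − 1 = 3 and tw(G) ≤ 3. Conversely, {3, 8, 9, 10} is a clique of size 4, and the vertices of any clique must share a bag in every tree decomposition; so some bag has ≥ 4 vertices and tw(G) ≥ 3. Hence tw(G) = 3 exactly.

3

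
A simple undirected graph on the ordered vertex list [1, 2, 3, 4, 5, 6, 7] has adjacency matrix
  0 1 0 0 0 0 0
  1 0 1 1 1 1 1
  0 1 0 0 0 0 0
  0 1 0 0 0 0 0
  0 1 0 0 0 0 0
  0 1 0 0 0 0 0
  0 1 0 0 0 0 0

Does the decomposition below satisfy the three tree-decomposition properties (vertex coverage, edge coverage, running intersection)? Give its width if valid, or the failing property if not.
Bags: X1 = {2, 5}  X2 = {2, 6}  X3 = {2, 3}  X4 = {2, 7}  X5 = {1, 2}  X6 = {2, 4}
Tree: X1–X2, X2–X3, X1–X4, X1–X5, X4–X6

Yes; width 1.

Vertex coverage: the bags together contain {1, 2, 3, 4, 5, 6, 7}, the full vertex set. Edge coverage: each edge of G has both endpoints in at least one bag. Running intersection: for every vertex, the bags containing it form a connected subtree. All three properties hold, so this is a valid tree decomposition of width max|bag| − 1 = 1, and hence tw(G) ≤ 1.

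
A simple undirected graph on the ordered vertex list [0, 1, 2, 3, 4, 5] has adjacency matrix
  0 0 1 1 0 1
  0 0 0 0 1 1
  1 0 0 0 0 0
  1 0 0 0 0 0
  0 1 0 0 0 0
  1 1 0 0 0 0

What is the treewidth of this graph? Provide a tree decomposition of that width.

The largest bag has 2 vertices, giving width 1; this decomposition certifies tw(G) ≤ 1. Since G has at least one edge (e.g. 0–2), it is not an edgeless graph, so tw(G) ≥ 1. Therefore the treewidth is 1.

Treewidth 1.
One such decomposition:
Bags: B1 = {0, 2}  B2 = {0, 5}  B3 = {0, 3}  B4 = {1, 5}  B5 = {1, 4}
Tree: B1–B2, B2–B3, B2–B4, B4–B5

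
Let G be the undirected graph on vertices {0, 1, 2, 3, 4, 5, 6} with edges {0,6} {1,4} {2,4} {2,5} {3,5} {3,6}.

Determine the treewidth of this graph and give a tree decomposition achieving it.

Treewidth 1.
One optimal decomposition is:
Bags: B1 = {0, 6}  B2 = {3, 6}  B3 = {3, 5}  B4 = {2, 5}  B5 = {2, 4}  B6 = {1, 4}
Tree: B1–B2, B2–B3, B3–B4, B4–B5, B5–B6

The largest bag has 2 vertices, giving width 1; this decomposition certifies tw(G) ≤ 1. Since G has at least one edge (e.g. 0–6), it is not an edgeless graph, so tw(G) ≥ 1. The upper and lower bounds meet at 1, so that is the treewidth.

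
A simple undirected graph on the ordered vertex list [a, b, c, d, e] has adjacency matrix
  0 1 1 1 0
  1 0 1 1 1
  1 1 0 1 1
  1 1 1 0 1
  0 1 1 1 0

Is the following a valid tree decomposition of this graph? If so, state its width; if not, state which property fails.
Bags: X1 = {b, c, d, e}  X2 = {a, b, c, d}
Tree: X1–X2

Yes; width 3.

Vertex coverage: the bags together contain {a, b, c, d, e}, the full vertex set. Edge coverage: each edge of G has both endpoints in at least one bag. Running intersection: for every vertex, the bags containing it form a connected subtree. All three properties hold, so this is a valid tree decomposition of width max|bag| − 1 = 3, and hence tw(G) ≤ 3.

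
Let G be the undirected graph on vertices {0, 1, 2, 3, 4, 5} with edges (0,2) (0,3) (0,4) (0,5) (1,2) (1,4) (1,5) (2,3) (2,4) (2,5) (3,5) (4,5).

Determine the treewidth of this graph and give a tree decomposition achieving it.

Each bag holds 4 vertices, so the decomposition has width 3, which upper-bounds the treewidth. Conversely, {0, 2, 3, 5} is a clique of size 4, and the vertices of any clique must share a bag in every tree decomposition; so some bag has ≥ 4 vertices and tw(G) ≥ 3. Therefore the treewidth is 3.

Treewidth 3.
Bags: B1 = {0, 2, 4, 5}  B2 = {1, 2, 4, 5}  B3 = {0, 2, 3, 5}
Tree: B1–B2, B1–B3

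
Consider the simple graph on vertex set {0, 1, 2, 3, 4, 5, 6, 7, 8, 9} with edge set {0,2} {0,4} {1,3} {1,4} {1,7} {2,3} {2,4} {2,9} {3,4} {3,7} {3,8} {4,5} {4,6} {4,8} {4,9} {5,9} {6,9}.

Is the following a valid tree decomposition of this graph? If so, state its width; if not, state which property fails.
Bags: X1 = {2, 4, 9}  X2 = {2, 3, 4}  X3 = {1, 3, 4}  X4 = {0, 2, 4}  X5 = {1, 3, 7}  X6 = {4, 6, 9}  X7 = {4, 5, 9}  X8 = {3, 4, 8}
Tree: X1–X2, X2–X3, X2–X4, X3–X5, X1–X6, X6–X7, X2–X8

Yes; width 2.

Vertex coverage: the bags together contain {0, 1, 2, 3, 4, 5, 6, 7, 8, 9}, the full vertex set. Edge coverage: each edge of G has both endpoints in at least one bag. Running intersection: for every vertex, the bags containing it form a connected subtree. All three properties hold, so this is a valid tree decomposition of width max|bag| − 1 = 2, and hence tw(G) ≤ 2.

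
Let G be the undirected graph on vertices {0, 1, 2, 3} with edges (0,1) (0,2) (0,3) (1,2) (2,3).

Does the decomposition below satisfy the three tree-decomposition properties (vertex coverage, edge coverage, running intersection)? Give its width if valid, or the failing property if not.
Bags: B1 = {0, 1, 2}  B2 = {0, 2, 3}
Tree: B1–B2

Checking the three conditions: (i) the bags cover all of {0, 1, 2, 3}; (ii) for each edge, some bag contains both endpoints; (iii) the bags containing any fixed vertex form a subtree. All hold, so the decomposition is valid with width 3 − 1 = 2.

Yes; width 2.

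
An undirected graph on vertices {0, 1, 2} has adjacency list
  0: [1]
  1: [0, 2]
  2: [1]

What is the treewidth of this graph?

1

A width-1 tree decomposition is:
Bags: B1 = {0, 1}  B2 = {1, 2}
Tree: B1–B2
Every bag has size at most 2, so the width is 2 − 1 = 1 and tw(G) ≤ 1. G has an edge, so its treewidth is at least 1. The upper and lower bounds meet at 1, so that is the treewidth.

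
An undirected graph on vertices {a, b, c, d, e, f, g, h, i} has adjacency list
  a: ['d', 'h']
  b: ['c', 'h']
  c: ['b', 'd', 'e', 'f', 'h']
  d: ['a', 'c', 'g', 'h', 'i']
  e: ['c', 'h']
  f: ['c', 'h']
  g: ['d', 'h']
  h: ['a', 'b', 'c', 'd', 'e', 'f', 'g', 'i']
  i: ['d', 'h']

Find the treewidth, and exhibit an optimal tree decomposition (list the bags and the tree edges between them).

Treewidth 2.
One such decomposition:
Bags: B1 = {c, e, h}  B2 = {c, f, h}  B3 = {b, c, h}  B4 = {c, d, h}  B5 = {a, d, h}  B6 = {d, h, i}  B7 = {d, g, h}
Tree: B1–B2, B2–B3, B2–B4, B4–B5, B4–B6, B4–B7

The largest bag has 3 vertices, giving width 2; this decomposition certifies tw(G) ≤ 2. On the other hand G contains the 3-clique {d, g, h}. A clique must lie in a single bag of any decomposition, so no decomposition can have width below 2. Combining the bounds, tw(G) = 2.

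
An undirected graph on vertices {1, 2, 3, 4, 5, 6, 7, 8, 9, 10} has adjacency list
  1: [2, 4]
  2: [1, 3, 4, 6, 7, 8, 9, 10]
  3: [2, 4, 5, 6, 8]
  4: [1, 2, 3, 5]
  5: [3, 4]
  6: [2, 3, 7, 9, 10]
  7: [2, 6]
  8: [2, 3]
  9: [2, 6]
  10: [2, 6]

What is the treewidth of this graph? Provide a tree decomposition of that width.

Treewidth 2.
Bags: B1 = {2, 6, 10}  B2 = {2, 3, 6}  B3 = {2, 3, 4}  B4 = {2, 6, 9}  B5 = {2, 6, 7}  B6 = {2, 3, 8}  B7 = {3, 4, 5}  B8 = {1, 2, 4}
Tree: B1–B2, B2–B3, B1–B4, B2–B5, B2–B6, B3–B7, B3–B8

Each bag holds 3 vertices, so the decomposition has width 2, which upper-bounds the treewidth. On the other hand G contains the 3-clique {2, 3, 8}. A clique must lie in a single bag of any decomposition, so no decomposition can have width below 2. Combining the bounds, tw(G) = 2.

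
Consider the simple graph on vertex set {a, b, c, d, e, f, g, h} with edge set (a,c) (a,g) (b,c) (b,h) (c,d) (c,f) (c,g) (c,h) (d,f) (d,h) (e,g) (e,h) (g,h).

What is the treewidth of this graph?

A width-2 tree decomposition is:
Bags: B1 = {a, c, g}  B2 = {c, g, h}  B3 = {c, d, h}  B4 = {c, d, f}  B5 = {b, c, h}  B6 = {e, g, h}
Tree: B1–B2, B2–B3, B3–B4, B2–B5, B2–B6
Each bag holds 3 vertices, so the decomposition has width 2, which upper-bounds the treewidth. Conversely, {e, g, h} is a clique of size 3, and the vertices of any clique must share a bag in every tree decomposition; so some bag has ≥ 3 vertices and tw(G) ≥ 2. The upper and lower bounds meet at 2, so that is the treewidth.

2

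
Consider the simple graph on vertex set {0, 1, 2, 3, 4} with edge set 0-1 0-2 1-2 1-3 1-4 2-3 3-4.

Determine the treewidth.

A width-2 tree decomposition is:
Bags: B1 = {1, 2, 3}  B2 = {1, 3, 4}  B3 = {0, 1, 2}
Tree: B1–B2, B1–B3
Each bag holds 3 vertices, so the decomposition has width 2, which upper-bounds the treewidth. Conversely, {0, 1, 2} is a clique of size 3, and the vertices of any clique must share a bag in every tree decomposition; so some bag has ≥ 3 vertices and tw(G) ≥ 2. Therefore the treewidth is 2.

2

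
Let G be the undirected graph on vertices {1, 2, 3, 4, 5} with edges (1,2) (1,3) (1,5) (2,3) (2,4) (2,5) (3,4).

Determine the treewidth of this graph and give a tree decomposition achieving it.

Treewidth 2.
One optimal decomposition is:
Bags: B1 = {1, 2, 3}  B2 = {2, 3, 4}  B3 = {1, 2, 5}
Tree: B1–B2, B1–B3

Every bag has size at most 3, so the width is 3 − 1 = 2 and tw(G) ≤ 2. On the other hand G contains the 3-clique {1, 2, 3}. A clique must lie in a single bag of any decomposition, so no decomposition can have width below 2. Therefore the treewidth is 2.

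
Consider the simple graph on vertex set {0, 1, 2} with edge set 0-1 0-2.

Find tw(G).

A width-1 tree decomposition is:
Bags: B1 = {0, 1}  B2 = {0, 2}
Tree: B1–B2
The largest bag has 2 vertices, giving width 1; this decomposition certifies tw(G) ≤ 1. Since G has at least one edge (e.g. 1–0), it is not an edgeless graph, so tw(G) ≥ 1. The upper and lower bounds meet at 1, so that is the treewidth.

1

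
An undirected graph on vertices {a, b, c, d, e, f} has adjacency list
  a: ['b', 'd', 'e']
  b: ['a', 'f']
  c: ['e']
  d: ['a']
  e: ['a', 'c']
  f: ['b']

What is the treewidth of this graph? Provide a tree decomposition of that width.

The largest bag has 2 vertices, giving width 1; this decomposition certifies tw(G) ≤ 1. Since G has at least one edge (e.g. e–a), it is not an edgeless graph, so tw(G) ≥ 1. Hence tw(G) = 1 exactly.

Treewidth 1.
One such decomposition:
Bags: B1 = {a, e}  B2 = {a, d}  B3 = {a, b}  B4 = {b, f}  B5 = {c, e}
Tree: B1–B2, B2–B3, B3–B4, B1–B5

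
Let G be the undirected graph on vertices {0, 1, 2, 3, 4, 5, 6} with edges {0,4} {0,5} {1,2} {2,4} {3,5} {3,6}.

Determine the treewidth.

1

A width-1 tree decomposition is:
Bags: B1 = {1, 2}  B2 = {2, 4}  B3 = {0, 4}  B4 = {0, 5}  B5 = {3, 5}  B6 = {3, 6}
Tree: B1–B2, B2–B3, B3–B4, B4–B5, B5–B6
Every bag has size at most 2, so the width is 2 − 1 = 1 and tw(G) ≤ 1. Any graph with an edge has treewidth ≥ 1, and G has the edge 1–2. Therefore the treewidth is 1.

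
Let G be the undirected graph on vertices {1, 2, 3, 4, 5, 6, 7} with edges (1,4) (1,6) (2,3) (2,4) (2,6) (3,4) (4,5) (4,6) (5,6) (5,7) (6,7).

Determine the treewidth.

A width-2 tree decomposition is:
Bags: B1 = {2, 4, 6}  B2 = {4, 5, 6}  B3 = {5, 6, 7}  B4 = {1, 4, 6}  B5 = {2, 3, 4}
Tree: B1–B2, B2–B3, B2–B4, B1–B5
The largest bag has 3 vertices, giving width 2; this decomposition certifies tw(G) ≤ 2. Conversely, {2, 3, 4} is a clique of size 3, and the vertices of any clique must share a bag in every tree decomposition; so some bag has ≥ 3 vertices and tw(G) ≥ 2. Combining the bounds, tw(G) = 2.

2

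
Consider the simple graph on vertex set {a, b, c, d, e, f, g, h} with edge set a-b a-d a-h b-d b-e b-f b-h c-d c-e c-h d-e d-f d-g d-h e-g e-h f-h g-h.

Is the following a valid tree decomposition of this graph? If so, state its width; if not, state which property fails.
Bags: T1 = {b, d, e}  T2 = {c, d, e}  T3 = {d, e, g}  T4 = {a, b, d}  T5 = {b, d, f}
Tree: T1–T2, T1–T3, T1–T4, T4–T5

A tree decomposition must satisfy three properties: every vertex lies in some bag; for every edge, both endpoints lie together in some bag; and for every vertex, the bags containing it form a connected subtree. Here vertex h appears in no bag, so the decomposition is invalid.

No — vertex h appears in no bag.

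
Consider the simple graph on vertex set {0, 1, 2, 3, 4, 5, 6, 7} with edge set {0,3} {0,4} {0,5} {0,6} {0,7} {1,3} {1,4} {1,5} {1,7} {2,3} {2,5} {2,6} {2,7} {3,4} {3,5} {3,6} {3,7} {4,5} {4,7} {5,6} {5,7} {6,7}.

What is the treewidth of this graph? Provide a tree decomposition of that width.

Treewidth 4.
Bags: B1 = {0, 3, 5, 6, 7}  B2 = {0, 3, 4, 5, 7}  B3 = {2, 3, 5, 6, 7}  B4 = {1, 3, 4, 5, 7}
Tree: B1–B2, B1–B3, B2–B4

Every bag has size at most 5, so the width is 5 − 1 = 4 and tw(G) ≤ 4. Conversely, {0, 3, 4, 5, 7} is a clique of size 5, and the vertices of any clique must share a bag in every tree decomposition; so some bag has ≥ 5 vertices and tw(G) ≥ 4. Hence tw(G) = 4 exactly.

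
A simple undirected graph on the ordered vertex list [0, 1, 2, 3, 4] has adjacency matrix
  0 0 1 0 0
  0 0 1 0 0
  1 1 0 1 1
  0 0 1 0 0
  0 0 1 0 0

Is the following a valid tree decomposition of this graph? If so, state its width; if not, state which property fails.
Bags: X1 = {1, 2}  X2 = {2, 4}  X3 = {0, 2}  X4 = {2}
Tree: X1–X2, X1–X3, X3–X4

A tree decomposition must satisfy three properties: every vertex lies in some bag; for every edge, both endpoints lie together in some bag; and for every vertex, the bags containing it form a connected subtree. Here vertex 3 appears in no bag, so the decomposition is invalid.

No — vertex 3 appears in no bag.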